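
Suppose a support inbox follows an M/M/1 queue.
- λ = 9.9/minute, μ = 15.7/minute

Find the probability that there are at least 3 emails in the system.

ρ = λ/μ = 9.9/15.7 = 0.63057
P(N ≥ n) = ρⁿ
P(N ≥ 3) = 0.63057^3
P(N ≥ 3) = 0.2507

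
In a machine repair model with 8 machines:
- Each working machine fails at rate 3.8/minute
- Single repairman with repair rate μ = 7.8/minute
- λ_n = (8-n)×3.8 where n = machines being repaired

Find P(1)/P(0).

P(1)/P(0) = ∏_{i=0}^{1-1} λ_i/μ_{i+1}
= (8-0)×3.8/7.8
= 3.8974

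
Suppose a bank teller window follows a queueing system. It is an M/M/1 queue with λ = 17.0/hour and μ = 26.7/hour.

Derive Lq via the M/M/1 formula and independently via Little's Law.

Method 1 (direct): Lq = λ²/(μ(μ-λ)) = 289.00/(26.7 × 9.70) = 1.1159

Method 2 (Little's Law):
W = 1/(μ-λ) = 1/9.70 = 0.10309
Wq = W - 1/μ = 0.10309 - 0.037453 = 0.06564
Lq = λWq = 17.0 × 0.06564 = 1.1159 ✔ (matches Method 1)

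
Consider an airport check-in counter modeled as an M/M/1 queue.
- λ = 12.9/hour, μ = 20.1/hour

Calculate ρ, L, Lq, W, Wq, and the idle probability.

Step 1: ρ = λ/μ = 12.9/20.1 = 0.6418
Step 2: L = λ/(μ-λ) = 12.9/7.20 = 1.7917
Step 3: Lq = λ²/(μ(μ-λ)) = 166.41/(20.1×7.20) = 1.1499
Step 4: W = 1/(μ-λ) = 1/7.20 = 0.13889
Step 5: Wq = λ/(μ(μ-λ)) = 12.9/(20.1×7.20) = 0.08914
Step 6: P(0) = 1-ρ = 0.3582
Verify: L = λW = 12.9×0.13889 = 1.7917 ✔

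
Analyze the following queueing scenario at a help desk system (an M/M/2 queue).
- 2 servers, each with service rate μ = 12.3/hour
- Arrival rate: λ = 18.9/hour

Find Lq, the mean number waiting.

Traffic intensity: ρ = λ/(cμ) = 18.9/(2×12.3) = 0.7683
Since ρ = 0.7683 < 1, system is stable.
Offered load a = λ/μ = cρ = 18.9/12.3 = 1.5366
P₀ = [ Σₙ₌₀^1 aⁿ/n! + a^2/(2!(1-ρ)) ]⁻¹
Σ = a^0/0! + a^1/1! = 1.0000 + 1.5366 = 2.5366
a^2/(2!(1-ρ)) = 2.36109/(2 × 0.231707) = 5.0950
P₀ = 1/(2.5366 + 5.0950) = 0.1310
Lq = P₀·a^2·ρ / (2!(1-ρ)²) = 0.131034 × 2.36109 × 0.768293 / (2 × 0.0536883) = 2.2137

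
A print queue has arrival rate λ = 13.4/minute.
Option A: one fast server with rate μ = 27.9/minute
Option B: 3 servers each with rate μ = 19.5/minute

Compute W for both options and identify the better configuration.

Option A: single server μ = 27.9 (M/M/1)
  ρ_A = 13.4/27.9 = 0.4803
  W_A = 1/(μ-λ) = 1/(27.9-13.4) = 1/14.50 = 0.06897

Option B: 3 servers μ = 19.5 (M/M/3)
  ρ_B = λ/(cμ) = 13.4/(3×19.5) = 0.2291
  Offered load a = λ/μ = cρ = 13.4/19.5 = 0.6872
  P₀ = [ Σₙ₌₀^2 aⁿ/n! + a^3/(3!(1-ρ)) ]⁻¹
  Σ = a^0/0! + a^1/1! + a^2/2! = 1.0000 + 0.6872 + 0.2361 = 1.9233
  a^3/(3!(1-ρ)) = 0.32450/(6 × 0.77094) = 0.07015
  P₀ = 1/(1.9233 + 0.07015) = 0.5016
  Lq = P₀·a^3·ρ / (3!(1-ρ)²) = 0.5016 × 0.3245 × 0.2291 / (6 × 0.5943) = 0.01046
  Wq_B = Lq/λ = 0.010456/13.4 = 0.0007803
  W_B = Wq_B + 1/μ = 0.0007803 + 0.05128 = 0.05206

Since W_B = 0.05206 < W_A = 0.06897, Option B (multiple servers) has the shorter time in system.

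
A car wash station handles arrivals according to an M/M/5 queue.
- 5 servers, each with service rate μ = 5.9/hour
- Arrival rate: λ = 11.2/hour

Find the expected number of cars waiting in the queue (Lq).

Traffic intensity: ρ = λ/(cμ) = 11.2/(5×5.9) = 0.3797
Since ρ = 0.3797 < 1, system is stable.
Offered load a = λ/μ = cρ = 11.2/5.9 = 1.8983
P₀ = [ Σₙ₌₀^4 aⁿ/n! + a^5/(5!(1-ρ)) ]⁻¹
Σ = a^0/0! + a^1/1! + a^2/2! + a^3/3! + a^4/4! = 1.0000 + 1.8983 + 1.8018 + 1.1401 + 0.5411 = 6.3813
a^5/(5!(1-ρ)) = 24.6507/(120 × 0.62034) = 0.3311
P₀ = 1/(6.3813 + 0.3311) = 0.1490
Lq = P₀·a^5·ρ / (5!(1-ρ)²) = 0.14898 × 24.6507 × 0.37966 / (120 × 0.38482) = 0.03019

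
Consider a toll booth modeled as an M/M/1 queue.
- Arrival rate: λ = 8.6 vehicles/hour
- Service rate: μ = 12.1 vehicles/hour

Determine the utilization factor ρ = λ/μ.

Server utilization: ρ = λ/μ
ρ = 8.6/12.1 = 0.7107
The server is busy 71.07% of the time.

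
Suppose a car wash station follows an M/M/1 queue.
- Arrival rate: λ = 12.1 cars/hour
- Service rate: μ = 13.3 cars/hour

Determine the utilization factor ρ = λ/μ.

Server utilization: ρ = λ/μ
ρ = 12.1/13.3 = 0.9098
The server is busy 90.98% of the time.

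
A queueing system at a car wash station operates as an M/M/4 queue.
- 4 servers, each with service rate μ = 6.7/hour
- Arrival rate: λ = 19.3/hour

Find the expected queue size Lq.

Traffic intensity: ρ = λ/(cμ) = 19.3/(4×6.7) = 0.7201
Since ρ = 0.7201 < 1, system is stable.
Offered load a = λ/μ = cρ = 19.3/6.7 = 2.8806
P₀ = [ Σₙ₌₀^3 aⁿ/n! + a^4/(4!(1-ρ)) ]⁻¹
Σ = a^0/0! + a^1/1! + a^2/2! + a^3/3! = 1.0000 + 2.8806 + 4.1489 + 3.9838 = 12.0133
a^4/(4!(1-ρ)) = 68.8541/(24 × 0.27985) = 10.2516
P₀ = 1/(12.0133 + 10.2516) = 0.04491
Lq = P₀·a^4·ρ / (4!(1-ρ)²) = 0.044914 × 68.8541 × 0.72015 / (24 × 0.078316) = 1.1849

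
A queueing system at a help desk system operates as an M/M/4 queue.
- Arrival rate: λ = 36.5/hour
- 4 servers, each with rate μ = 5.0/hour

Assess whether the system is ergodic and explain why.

Stability requires ρ = λ/(cμ) < 1
ρ = 36.5/(4 × 5.0) = 36.5/20.00 = 1.8250
Since 1.8250 ≥ 1, the system is UNSTABLE.
Need c > λ/μ = 36.5/5.0 = 7.30.
Minimum servers needed: c = 8.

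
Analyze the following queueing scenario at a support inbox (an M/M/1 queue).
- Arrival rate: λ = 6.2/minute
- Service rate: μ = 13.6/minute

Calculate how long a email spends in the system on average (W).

First, compute utilization: ρ = λ/μ = 6.2/13.6 = 0.4559
For M/M/1: W = 1/(μ-λ)
W = 1/(13.6-6.2) = 1/7.40
W = 0.1351 minutes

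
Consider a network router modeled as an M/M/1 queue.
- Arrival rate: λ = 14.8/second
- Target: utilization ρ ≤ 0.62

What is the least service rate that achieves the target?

ρ = λ/μ, so μ = λ/ρ
μ ≥ 14.8/0.62 = 23.8710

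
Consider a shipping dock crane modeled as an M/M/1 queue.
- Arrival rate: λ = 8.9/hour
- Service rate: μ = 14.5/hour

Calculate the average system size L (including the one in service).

ρ = λ/μ = 8.9/14.5 = 0.6138
For M/M/1: L = λ/(μ-λ)
L = 8.9/(14.5-8.9) = 8.9/5.60
L = 1.5893 containers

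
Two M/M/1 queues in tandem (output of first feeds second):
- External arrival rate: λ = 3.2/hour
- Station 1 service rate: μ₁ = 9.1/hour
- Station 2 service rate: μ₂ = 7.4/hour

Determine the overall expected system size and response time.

By Jackson's theorem, each station behaves as independent M/M/1.
Station 1: ρ₁ = 3.2/9.1 = 0.3516, L₁ = ρ₁/(1-ρ₁) = λ/(μ₁-λ) = 3.2/5.90 = 0.5424
Station 2: ρ₂ = 3.2/7.4 = 0.4324, L₂ = ρ₂/(1-ρ₂) = λ/(μ₂-λ) = 3.2/4.20 = 0.7619
Total: L = L₁ + L₂ = 0.5424 + 0.7619 = 1.3043
W = L/λ = 1.3043/3.2 = 0.4076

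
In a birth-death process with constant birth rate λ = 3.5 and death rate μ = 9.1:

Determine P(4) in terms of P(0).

For constant rates: P(n)/P(0) = (λ/μ)^n
P(4)/P(0) = (3.5/9.1)^4 = 0.3846^4 = 0.02188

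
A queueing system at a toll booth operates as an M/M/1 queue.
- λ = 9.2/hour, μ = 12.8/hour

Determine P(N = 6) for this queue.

ρ = λ/μ = 9.2/12.8 = 0.71875
P(n) = (1-ρ)ρⁿ
P(6) = (1-0.71875) × 0.71875^6
P(6) = 0.2812 × 0.1379
P(6) = 0.03878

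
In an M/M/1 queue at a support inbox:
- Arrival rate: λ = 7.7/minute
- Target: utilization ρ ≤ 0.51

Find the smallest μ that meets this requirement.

ρ = λ/μ, so μ = λ/ρ
μ ≥ 7.7/0.51 = 15.0980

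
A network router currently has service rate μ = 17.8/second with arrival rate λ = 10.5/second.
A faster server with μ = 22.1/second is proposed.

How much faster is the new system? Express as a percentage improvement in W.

System 1: ρ₁ = 10.5/17.8 = 0.5899, W₁ = 1/(17.8-10.5) = 0.1370
System 2: ρ₂ = 10.5/22.1 = 0.4751, W₂ = 1/(22.1-10.5) = 0.08621
Improvement: (W₁-W₂)/W₁ = (0.1370-0.08621)/0.1370 = 37.07%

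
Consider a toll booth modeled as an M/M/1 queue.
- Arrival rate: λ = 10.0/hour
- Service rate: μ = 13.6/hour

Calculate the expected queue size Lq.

ρ = λ/μ = 10.0/13.6 = 0.7353
For M/M/1: Lq = λ²/(μ(μ-λ))
Lq = 100.00/(13.6 × 3.60)
Lq = 2.0425 vehicles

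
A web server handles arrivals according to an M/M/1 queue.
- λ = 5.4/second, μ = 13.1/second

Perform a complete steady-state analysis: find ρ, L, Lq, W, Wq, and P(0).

Step 1: ρ = λ/μ = 5.4/13.1 = 0.4122
Step 2: L = λ/(μ-λ) = 5.4/7.70 = 0.7013
Step 3: Lq = λ²/(μ(μ-λ)) = 29.16/(13.1×7.70) = 0.2891
Step 4: W = 1/(μ-λ) = 1/7.70 = 0.12987
Step 5: Wq = λ/(μ(μ-λ)) = 5.4/(13.1×7.70) = 0.05353
Step 6: P(0) = 1-ρ = 0.5878
Verify: L = λW = 5.4×0.12987 = 0.7013 ✔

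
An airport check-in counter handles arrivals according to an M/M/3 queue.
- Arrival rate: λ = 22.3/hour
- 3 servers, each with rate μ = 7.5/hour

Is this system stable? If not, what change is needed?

Stability requires ρ = λ/(cμ) < 1
ρ = 22.3/(3 × 7.5) = 22.3/22.50 = 0.9911
Since 0.9911 < 1, the system is STABLE.
The servers are busy 99.11% of the time.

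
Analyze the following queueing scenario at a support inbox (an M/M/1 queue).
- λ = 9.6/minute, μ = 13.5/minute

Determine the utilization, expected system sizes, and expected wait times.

Step 1: ρ = λ/μ = 9.6/13.5 = 0.7111
Step 2: L = λ/(μ-λ) = 9.6/3.90 = 2.4615
Step 3: Lq = λ²/(μ(μ-λ)) = 92.16/(13.5×3.90) = 1.7504
Step 4: W = 1/(μ-λ) = 1/3.90 = 0.25641
Step 5: Wq = λ/(μ(μ-λ)) = 9.6/(13.5×3.90) = 0.1823
Step 6: P(0) = 1-ρ = 0.2889
Verify: L = λW = 9.6×0.25641 = 2.4615 ✔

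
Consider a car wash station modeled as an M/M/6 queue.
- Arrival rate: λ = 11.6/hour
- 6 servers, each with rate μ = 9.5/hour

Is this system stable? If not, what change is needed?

Stability requires ρ = λ/(cμ) < 1
ρ = 11.6/(6 × 9.5) = 11.6/57.00 = 0.2035
Since 0.2035 < 1, the system is STABLE.
The servers are busy 20.35% of the time.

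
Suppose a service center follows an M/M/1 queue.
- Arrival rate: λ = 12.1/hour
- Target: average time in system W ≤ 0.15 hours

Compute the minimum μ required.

For M/M/1: W = 1/(μ-λ)
Need W ≤ 0.15, so 1/(μ-λ) ≤ 0.15
μ - λ ≥ 1/0.15 = 6.6667
μ ≥ 12.1 + 6.6667 = 18.7667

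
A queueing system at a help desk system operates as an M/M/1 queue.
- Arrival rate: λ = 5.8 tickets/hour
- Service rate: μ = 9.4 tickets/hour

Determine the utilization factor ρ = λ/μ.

Server utilization: ρ = λ/μ
ρ = 5.8/9.4 = 0.6170
The server is busy 61.70% of the time.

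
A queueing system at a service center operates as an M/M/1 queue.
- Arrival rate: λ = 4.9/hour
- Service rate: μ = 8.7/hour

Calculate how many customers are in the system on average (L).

ρ = λ/μ = 4.9/8.7 = 0.5632
For M/M/1: L = λ/(μ-λ)
L = 4.9/(8.7-4.9) = 4.9/3.80
L = 1.2895 customers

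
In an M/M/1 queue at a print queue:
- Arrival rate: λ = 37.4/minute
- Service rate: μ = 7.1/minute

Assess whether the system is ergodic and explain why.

Stability requires ρ = λ/(cμ) < 1
ρ = 37.4/(1 × 7.1) = 37.4/7.10 = 5.2676
Since 5.2676 ≥ 1, the system is UNSTABLE.
Queue grows without bound. Need μ > λ = 37.4.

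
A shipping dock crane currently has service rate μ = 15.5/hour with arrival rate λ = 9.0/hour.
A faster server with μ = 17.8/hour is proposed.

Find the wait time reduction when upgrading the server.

System 1: ρ₁ = 9.0/15.5 = 0.5806, W₁ = 1/(15.5-9.0) = 0.1538
System 2: ρ₂ = 9.0/17.8 = 0.5056, W₂ = 1/(17.8-9.0) = 0.1136
Improvement: (W₁-W₂)/W₁ = (0.1538-0.1136)/0.1538 = 26.14%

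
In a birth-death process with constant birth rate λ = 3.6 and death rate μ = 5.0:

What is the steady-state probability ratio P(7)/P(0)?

For constant rates: P(n)/P(0) = (λ/μ)^n
P(7)/P(0) = (3.6/5.0)^7 = 0.7200^7 = 0.1003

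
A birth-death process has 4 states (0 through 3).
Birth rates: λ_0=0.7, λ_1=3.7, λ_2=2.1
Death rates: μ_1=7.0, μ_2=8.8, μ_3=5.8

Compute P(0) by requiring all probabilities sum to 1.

Ratios P(n)/P(0) = (λ₀···λₙ₋₁)/(μ₁···μₙ):
P(1)/P(0) = (0.7)/(7.0) = 0.1000
P(2)/P(0) = (0.7×3.7)/(7.0×8.8) = 0.04205
P(3)/P(0) = (0.7×3.7×2.1)/(7.0×8.8×5.8) = 0.01522

Normalization: ∑ P(n) = 1
P(0) × (1.0000 + 0.1000 + 0.04205 + 0.01522) = 1
P(0) × 1.1573 = 1
P(0) = 1/1.1573 = 0.8641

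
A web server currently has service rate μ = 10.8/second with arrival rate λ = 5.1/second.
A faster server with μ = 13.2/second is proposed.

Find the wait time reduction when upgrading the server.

System 1: ρ₁ = 5.1/10.8 = 0.4722, W₁ = 1/(10.8-5.1) = 0.17544
System 2: ρ₂ = 5.1/13.2 = 0.3864, W₂ = 1/(13.2-5.1) = 0.12346
Improvement: (W₁-W₂)/W₁ = (0.17544-0.12346)/0.17544 = 29.63%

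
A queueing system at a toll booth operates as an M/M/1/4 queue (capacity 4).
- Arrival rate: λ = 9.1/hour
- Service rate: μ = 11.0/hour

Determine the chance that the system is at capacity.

ρ = λ/μ = 9.1/11.0 = 0.82727
P₀ = (1-ρ)/(1-ρ^(K+1)) = (1-0.82727)/(1-0.82727^5) = 0.1727/0.6125 = 0.2820
P_K = P₀×ρ^K = 0.2820 × 0.82727^4 = 0.2820 × 0.4684 = 0.1321
Blocking probability = 13.21%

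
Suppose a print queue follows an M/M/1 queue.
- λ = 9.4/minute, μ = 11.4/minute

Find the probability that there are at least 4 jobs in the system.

ρ = λ/μ = 9.4/11.4 = 0.82456
P(N ≥ n) = ρⁿ
P(N ≥ 4) = 0.82456^4
P(N ≥ 4) = 0.4623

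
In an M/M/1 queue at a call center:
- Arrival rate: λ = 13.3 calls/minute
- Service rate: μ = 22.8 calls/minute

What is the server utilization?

Server utilization: ρ = λ/μ
ρ = 13.3/22.8 = 0.5833
The server is busy 58.33% of the time.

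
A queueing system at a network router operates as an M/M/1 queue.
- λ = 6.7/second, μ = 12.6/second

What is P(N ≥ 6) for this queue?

ρ = λ/μ = 6.7/12.6 = 0.53175
P(N ≥ n) = ρⁿ
P(N ≥ 6) = 0.53175^6
P(N ≥ 6) = 0.02261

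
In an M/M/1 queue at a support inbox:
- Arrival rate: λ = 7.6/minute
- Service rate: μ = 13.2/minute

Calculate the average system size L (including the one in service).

ρ = λ/μ = 7.6/13.2 = 0.5758
For M/M/1: L = λ/(μ-λ)
L = 7.6/(13.2-7.6) = 7.6/5.60
L = 1.3571 emails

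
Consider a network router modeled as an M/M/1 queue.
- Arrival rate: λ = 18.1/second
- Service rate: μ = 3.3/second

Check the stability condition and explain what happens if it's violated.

Stability requires ρ = λ/(cμ) < 1
ρ = 18.1/(1 × 3.3) = 18.1/3.30 = 5.4848
Since 5.4848 ≥ 1, the system is UNSTABLE.
Queue grows without bound. Need μ > λ = 18.1.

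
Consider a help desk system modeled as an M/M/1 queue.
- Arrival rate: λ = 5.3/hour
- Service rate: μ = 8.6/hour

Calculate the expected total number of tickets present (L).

ρ = λ/μ = 5.3/8.6 = 0.6163
For M/M/1: L = λ/(μ-λ)
L = 5.3/(8.6-5.3) = 5.3/3.30
L = 1.6061 tickets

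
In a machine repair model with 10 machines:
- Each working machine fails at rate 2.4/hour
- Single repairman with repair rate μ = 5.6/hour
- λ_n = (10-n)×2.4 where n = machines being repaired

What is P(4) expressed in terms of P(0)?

P(4)/P(0) = ∏_{i=0}^{4-1} λ_i/μ_{i+1}
= (10-0)×2.4/5.6 × (10-1)×2.4/5.6 × (10-2)×2.4/5.6 × (10-3)×2.4/5.6
= 170.0292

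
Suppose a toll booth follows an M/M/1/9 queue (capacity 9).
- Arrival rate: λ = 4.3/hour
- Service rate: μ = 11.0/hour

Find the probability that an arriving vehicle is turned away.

ρ = λ/μ = 4.3/11.0 = 0.39091
P₀ = (1-ρ)/(1-ρ^(K+1)) = (1-0.39091)/(1-0.39091^10) = 0.60909/0.99992 = 0.6091
P_K = P₀×ρ^K = 0.60914 × 0.39091^9 = 0.60914 × 0.00021315 = 0.0001298
Blocking probability = 0.01298%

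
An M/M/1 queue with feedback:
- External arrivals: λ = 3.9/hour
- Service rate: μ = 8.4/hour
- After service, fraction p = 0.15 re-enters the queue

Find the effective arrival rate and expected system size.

Effective arrival rate: λ_eff = λ/(1-p) = 3.9/(1-0.15) = 3.9/0.85 = 4.58824
ρ = λ_eff/μ = 4.58824/8.4 = 0.54622
L = ρ/(1-ρ) = 0.54622/(1-0.54622) = 1.2037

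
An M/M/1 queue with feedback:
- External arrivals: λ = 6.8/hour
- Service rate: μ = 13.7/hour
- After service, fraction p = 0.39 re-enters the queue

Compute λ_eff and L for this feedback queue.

Effective arrival rate: λ_eff = λ/(1-p) = 6.8/(1-0.39) = 6.8/0.61 = 11.1475
ρ = λ_eff/μ = 11.1475/13.7 = 0.81369
L = ρ/(1-ρ) = 0.81369/(1-0.81369) = 4.3674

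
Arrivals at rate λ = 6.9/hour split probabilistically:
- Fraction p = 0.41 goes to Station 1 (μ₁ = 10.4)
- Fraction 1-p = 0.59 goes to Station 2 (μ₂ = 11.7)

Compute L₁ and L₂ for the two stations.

Effective rates: λ₁ = 6.9×0.41 = 2.829, λ₂ = 6.9×0.59 = 4.071
Station 1: ρ₁ = 2.829/10.4 = 0.27202, L₁ = ρ₁/(1-ρ₁) = 0.27202/(1-0.27202) = 0.3737
Station 2: ρ₂ = 4.071/11.7 = 0.34795, L₂ = ρ₂/(1-ρ₂) = 0.34795/(1-0.34795) = 0.5336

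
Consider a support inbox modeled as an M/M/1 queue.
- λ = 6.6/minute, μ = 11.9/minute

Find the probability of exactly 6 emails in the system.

ρ = λ/μ = 6.6/11.9 = 0.5546
P(n) = (1-ρ)ρⁿ
P(6) = (1-0.5546) × 0.5546^6
P(6) = 0.4454 × 0.02910
P(6) = 0.01296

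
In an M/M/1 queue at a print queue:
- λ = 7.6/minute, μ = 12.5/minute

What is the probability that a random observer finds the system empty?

ρ = λ/μ = 7.6/12.5 = 0.6080
P(0) = 1 - ρ = 1 - 0.6080 = 0.3920
The server is idle 39.20% of the time.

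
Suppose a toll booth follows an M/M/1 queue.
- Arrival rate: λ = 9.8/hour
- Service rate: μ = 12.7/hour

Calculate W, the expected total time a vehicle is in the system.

First, compute utilization: ρ = λ/μ = 9.8/12.7 = 0.7717
For M/M/1: W = 1/(μ-λ)
W = 1/(12.7-9.8) = 1/2.90
W = 0.3448 hours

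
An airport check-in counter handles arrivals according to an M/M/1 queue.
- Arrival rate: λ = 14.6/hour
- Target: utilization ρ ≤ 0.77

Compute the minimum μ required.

ρ = λ/μ, so μ = λ/ρ
μ ≥ 14.6/0.77 = 18.9610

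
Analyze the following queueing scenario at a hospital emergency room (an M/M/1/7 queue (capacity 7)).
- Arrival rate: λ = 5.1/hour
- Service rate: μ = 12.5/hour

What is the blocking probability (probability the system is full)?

ρ = λ/μ = 5.1/12.5 = 0.4080
P₀ = (1-ρ)/(1-ρ^(K+1)) = (1-0.4080)/(1-0.4080^8) = 0.5920/0.9992 = 0.5925
P_K = P₀×ρ^K = 0.5925 × 0.4080^7 = 0.5925 × 0.001882 = 0.001115
Blocking probability = 0.11%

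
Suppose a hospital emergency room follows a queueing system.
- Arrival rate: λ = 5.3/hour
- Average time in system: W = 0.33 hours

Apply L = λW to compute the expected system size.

Little's Law: L = λW
L = 5.3 × 0.33 = 1.7490 patients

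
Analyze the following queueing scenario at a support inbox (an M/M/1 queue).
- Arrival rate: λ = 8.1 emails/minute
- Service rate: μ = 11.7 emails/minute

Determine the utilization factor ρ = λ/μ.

Server utilization: ρ = λ/μ
ρ = 8.1/11.7 = 0.6923
The server is busy 69.23% of the time.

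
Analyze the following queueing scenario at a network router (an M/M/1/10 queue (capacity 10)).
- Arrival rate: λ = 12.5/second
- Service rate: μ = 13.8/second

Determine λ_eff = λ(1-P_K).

ρ = λ/μ = 12.5/13.8 = 0.9058
P₀ = (1-ρ)/(1-ρ^(K+1)) = (1-0.9058)/(1-0.9058^11) = 0.09420/0.6632 = 0.1420
P_K = P₀×ρ^K = 0.14204 × 0.9058^10 = 0.14204 × 0.37181 = 0.05281
λ_eff = λ(1-P_K) = 12.5 × (1 - 0.05281) = 12.5 × 0.94719 = 11.8399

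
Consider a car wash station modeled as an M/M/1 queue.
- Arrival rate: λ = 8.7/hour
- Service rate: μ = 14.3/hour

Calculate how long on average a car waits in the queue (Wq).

First, compute utilization: ρ = λ/μ = 8.7/14.3 = 0.6084
For M/M/1: Wq = λ/(μ(μ-λ))
Wq = 8.7/(14.3 × (14.3-8.7))
Wq = 8.7/(14.3 × 5.60)
Wq = 0.1086 hours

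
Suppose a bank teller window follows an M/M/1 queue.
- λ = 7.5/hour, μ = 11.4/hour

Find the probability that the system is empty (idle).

ρ = λ/μ = 7.5/11.4 = 0.6579
P(0) = 1 - ρ = 1 - 0.6579 = 0.3421
The server is idle 34.21% of the time.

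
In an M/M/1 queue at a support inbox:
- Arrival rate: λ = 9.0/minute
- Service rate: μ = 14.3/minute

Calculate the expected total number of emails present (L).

ρ = λ/μ = 9.0/14.3 = 0.6294
For M/M/1: L = λ/(μ-λ)
L = 9.0/(14.3-9.0) = 9.0/5.30
L = 1.6981 emails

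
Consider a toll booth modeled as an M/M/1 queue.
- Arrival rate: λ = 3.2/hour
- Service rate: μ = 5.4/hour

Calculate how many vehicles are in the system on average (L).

ρ = λ/μ = 3.2/5.4 = 0.5926
For M/M/1: L = λ/(μ-λ)
L = 3.2/(5.4-3.2) = 3.2/2.20
L = 1.4545 vehicles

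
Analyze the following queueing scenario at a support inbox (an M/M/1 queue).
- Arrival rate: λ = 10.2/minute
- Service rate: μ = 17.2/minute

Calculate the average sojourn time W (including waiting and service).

First, compute utilization: ρ = λ/μ = 10.2/17.2 = 0.5930
For M/M/1: W = 1/(μ-λ)
W = 1/(17.2-10.2) = 1/7.00
W = 0.1429 minutes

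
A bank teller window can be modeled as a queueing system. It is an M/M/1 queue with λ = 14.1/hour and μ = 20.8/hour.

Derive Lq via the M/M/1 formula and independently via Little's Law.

Method 1 (direct): Lq = λ²/(μ(μ-λ)) = 198.81/(20.8 × 6.70) = 1.4266

Method 2 (Little's Law):
W = 1/(μ-λ) = 1/6.70 = 0.149254
Wq = W - 1/μ = 0.149254 - 0.0480769 = 0.10118
Lq = λWq = 14.1 × 0.10118 = 1.4266 ✔ (matches Method 1)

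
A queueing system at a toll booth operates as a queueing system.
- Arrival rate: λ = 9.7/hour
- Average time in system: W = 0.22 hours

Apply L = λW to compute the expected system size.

Little's Law: L = λW
L = 9.7 × 0.22 = 2.1340 vehicles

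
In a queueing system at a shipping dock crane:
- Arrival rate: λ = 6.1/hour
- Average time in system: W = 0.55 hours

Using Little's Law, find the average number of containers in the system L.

Little's Law: L = λW
L = 6.1 × 0.55 = 3.3550 containers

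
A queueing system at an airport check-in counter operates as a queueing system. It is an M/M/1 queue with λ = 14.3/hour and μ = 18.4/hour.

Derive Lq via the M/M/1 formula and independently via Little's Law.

Method 1 (direct): Lq = λ²/(μ(μ-λ)) = 204.49/(18.4 × 4.10) = 2.7106

Method 2 (Little's Law):
W = 1/(μ-λ) = 1/4.10 = 0.2439
Wq = W - 1/μ = 0.2439 - 0.05435 = 0.18955
Lq = λWq = 14.3 × 0.18955 = 2.7106 ✔ (matches Method 1)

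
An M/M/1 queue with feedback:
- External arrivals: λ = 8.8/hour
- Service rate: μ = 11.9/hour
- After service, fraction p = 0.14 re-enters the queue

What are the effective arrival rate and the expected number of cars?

Effective arrival rate: λ_eff = λ/(1-p) = 8.8/(1-0.14) = 8.8/0.86 = 10.2326
ρ = λ_eff/μ = 10.2326/11.9 = 0.85988
L = ρ/(1-ρ) = 0.85988/(1-0.85988) = 6.1367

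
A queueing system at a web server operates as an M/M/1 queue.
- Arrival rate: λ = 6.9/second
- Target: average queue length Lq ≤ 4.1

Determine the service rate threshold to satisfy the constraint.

For M/M/1: Lq = λ²/(μ(μ-λ))
Need Lq ≤ 4.1, i.e. μ(μ-λ) ≥ λ²/4.1
μ² - 6.9μ - 47.61/4.1 ≥ 0  →  μ² - 6.9μ - 11.6122 ≥ 0
Quadratic formula (positive root): μ = [λ + √(λ² + 4×11.6122)]/2
Discriminant: 47.61 + 4×11.6122 = 94.0588, √94.0588 = 9.6984
μ ≥ (6.9 + 9.6984)/2 = 8.2992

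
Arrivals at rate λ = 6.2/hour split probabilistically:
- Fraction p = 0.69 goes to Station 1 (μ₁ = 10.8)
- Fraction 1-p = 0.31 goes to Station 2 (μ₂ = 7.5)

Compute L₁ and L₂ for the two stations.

Effective rates: λ₁ = 6.2×0.69 = 4.278, λ₂ = 6.2×0.31 = 1.922
Station 1: ρ₁ = 4.278/10.8 = 0.3961, L₁ = ρ₁/(1-ρ₁) = 0.3961/(1-0.3961) = 0.6559
Station 2: ρ₂ = 1.922/7.5 = 0.2563, L₂ = ρ₂/(1-ρ₂) = 0.2563/(1-0.2563) = 0.3446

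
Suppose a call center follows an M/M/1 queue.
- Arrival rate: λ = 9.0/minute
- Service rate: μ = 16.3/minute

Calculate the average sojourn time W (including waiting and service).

First, compute utilization: ρ = λ/μ = 9.0/16.3 = 0.5521
For M/M/1: W = 1/(μ-λ)
W = 1/(16.3-9.0) = 1/7.30
W = 0.1370 minutes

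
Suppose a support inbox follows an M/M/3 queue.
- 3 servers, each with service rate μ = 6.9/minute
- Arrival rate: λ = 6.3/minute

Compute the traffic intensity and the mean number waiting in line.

Traffic intensity: ρ = λ/(cμ) = 6.3/(3×6.9) = 0.3043
Since ρ = 0.3043 < 1, system is stable.
Offered load a = λ/μ = cρ = 6.3/6.9 = 0.9130
P₀ = [ Σₙ₌₀^2 aⁿ/n! + a^3/(3!(1-ρ)) ]⁻¹
Σ = a^0/0! + a^1/1! + a^2/2! = 1.0000 + 0.91304 + 0.41682 = 2.3299
a^3/(3!(1-ρ)) = 0.7612/(6 × 0.6957) = 0.1824
P₀ = 1/(2.32987 + 0.182361) = 0.3981
Lq = P₀·a^3·ρ / (3!(1-ρ)²) = 0.3981 × 0.7612 × 0.3043 / (6 × 0.4839) = 0.03176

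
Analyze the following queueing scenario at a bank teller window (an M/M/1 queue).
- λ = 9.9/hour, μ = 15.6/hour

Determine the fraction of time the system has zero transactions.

ρ = λ/μ = 9.9/15.6 = 0.6346
P(0) = 1 - ρ = 1 - 0.6346 = 0.3654
The server is idle 36.54% of the time.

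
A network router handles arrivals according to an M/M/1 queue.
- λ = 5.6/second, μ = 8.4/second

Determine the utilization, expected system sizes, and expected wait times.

Step 1: ρ = λ/μ = 5.6/8.4 = 0.6667
Step 2: L = λ/(μ-λ) = 5.6/2.80 = 2.0000
Step 3: Lq = λ²/(μ(μ-λ)) = 31.36/(8.4×2.80) = 1.3333
Step 4: W = 1/(μ-λ) = 1/2.80 = 0.35714
Step 5: Wq = λ/(μ(μ-λ)) = 5.6/(8.4×2.80) = 0.2381
Step 6: P(0) = 1-ρ = 0.3333
Verify: L = λW = 5.6×0.35714 = 2.0000 ✔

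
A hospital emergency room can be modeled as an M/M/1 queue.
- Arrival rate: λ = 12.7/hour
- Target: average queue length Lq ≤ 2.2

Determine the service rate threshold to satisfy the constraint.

For M/M/1: Lq = λ²/(μ(μ-λ))
Need Lq ≤ 2.2, i.e. μ(μ-λ) ≥ λ²/2.2
μ² - 12.7μ - 161.29/2.2 ≥ 0  →  μ² - 12.7μ - 73.3136364 ≥ 0
Quadratic formula (positive root): μ = [λ + √(λ² + 4×73.3136364)]/2
Discriminant: 161.29 + 4×73.3136364 = 454.54455, √454.54455 = 21.3201
μ ≥ (12.7 + 21.3201)/2 = 17.0100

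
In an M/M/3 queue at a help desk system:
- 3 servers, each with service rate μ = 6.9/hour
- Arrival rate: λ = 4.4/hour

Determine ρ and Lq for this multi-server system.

Traffic intensity: ρ = λ/(cμ) = 4.4/(3×6.9) = 0.2126
Since ρ = 0.2126 < 1, system is stable.
Offered load a = λ/μ = cρ = 4.4/6.9 = 0.6377
P₀ = [ Σₙ₌₀^2 aⁿ/n! + a^3/(3!(1-ρ)) ]⁻¹
Σ = a^0/0! + a^1/1! + a^2/2! = 1.0000 + 0.6377 + 0.2033 = 1.8410
a^3/(3!(1-ρ)) = 0.25930/(6 × 0.78744) = 0.05488
P₀ = 1/(1.8410 + 0.05488) = 0.5275
Lq = P₀·a^3·ρ / (3!(1-ρ)²) = 0.52746 × 0.25930 × 0.21256 / (6 × 0.62006) = 0.007814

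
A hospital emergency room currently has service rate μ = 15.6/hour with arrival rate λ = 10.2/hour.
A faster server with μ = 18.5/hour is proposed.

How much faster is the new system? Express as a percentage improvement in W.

System 1: ρ₁ = 10.2/15.6 = 0.6538, W₁ = 1/(15.6-10.2) = 0.1852
System 2: ρ₂ = 10.2/18.5 = 0.5514, W₂ = 1/(18.5-10.2) = 0.1205
Improvement: (W₁-W₂)/W₁ = (0.1852-0.1205)/0.1852 = 34.94%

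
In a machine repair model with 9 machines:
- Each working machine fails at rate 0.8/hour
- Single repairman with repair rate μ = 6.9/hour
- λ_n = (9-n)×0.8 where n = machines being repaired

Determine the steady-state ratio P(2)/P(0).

P(2)/P(0) = ∏_{i=0}^{2-1} λ_i/μ_{i+1}
= (9-0)×0.8/6.9 × (9-1)×0.8/6.9
= 0.9679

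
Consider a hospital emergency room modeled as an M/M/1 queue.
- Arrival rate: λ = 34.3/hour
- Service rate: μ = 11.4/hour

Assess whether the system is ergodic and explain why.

Stability requires ρ = λ/(cμ) < 1
ρ = 34.3/(1 × 11.4) = 34.3/11.40 = 3.0088
Since 3.0088 ≥ 1, the system is UNSTABLE.
Queue grows without bound. Need μ > λ = 34.3.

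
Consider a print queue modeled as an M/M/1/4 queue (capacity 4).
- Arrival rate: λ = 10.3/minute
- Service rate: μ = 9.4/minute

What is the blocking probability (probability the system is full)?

ρ = λ/μ = 10.3/9.4 = 1.09574
P₀ = (1-ρ)/(1-ρ^(K+1)) = (1-1.09574)/(1-1.09574^5) = -0.09574/-0.5796 = 0.1652
P_K = P₀×ρ^K = 0.16519 × 1.09574^4 = 0.16519 × 1.4416 = 0.2381
Blocking probability = 23.81%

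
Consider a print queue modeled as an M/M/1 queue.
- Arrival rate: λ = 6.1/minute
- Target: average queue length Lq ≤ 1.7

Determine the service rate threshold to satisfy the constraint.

For M/M/1: Lq = λ²/(μ(μ-λ))
Need Lq ≤ 1.7, i.e. μ(μ-λ) ≥ λ²/1.7
μ² - 6.1μ - 37.21/1.7 ≥ 0  →  μ² - 6.1μ - 21.888235 ≥ 0
Quadratic formula (positive root): μ = [λ + √(λ² + 4×21.888235)]/2
Discriminant: 37.21 + 4×21.888235 = 124.7629, √124.7629 = 11.1697
μ ≥ (6.1 + 11.1697)/2 = 8.6349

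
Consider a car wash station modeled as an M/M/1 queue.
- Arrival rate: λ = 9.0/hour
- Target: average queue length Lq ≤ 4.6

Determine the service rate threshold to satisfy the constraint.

For M/M/1: Lq = λ²/(μ(μ-λ))
Need Lq ≤ 4.6, i.e. μ(μ-λ) ≥ λ²/4.6
μ² - 9.0μ - 81.00/4.6 ≥ 0  →  μ² - 9.0μ - 17.6087 ≥ 0
Quadratic formula (positive root): μ = [λ + √(λ² + 4×17.6087)]/2
Discriminant: 81.00 + 4×17.6087 = 151.4348, √151.4348 = 12.30588
μ ≥ (9.0 + 12.30588)/2 = 10.6529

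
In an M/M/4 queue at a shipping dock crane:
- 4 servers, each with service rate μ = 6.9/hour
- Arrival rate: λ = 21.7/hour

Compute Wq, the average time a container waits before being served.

Traffic intensity: ρ = λ/(cμ) = 21.7/(4×6.9) = 0.7862
Since ρ = 0.7862 < 1, system is stable.
Offered load a = λ/μ = cρ = 21.7/6.9 = 3.1449
P₀ = [ Σₙ₌₀^3 aⁿ/n! + a^4/(4!(1-ρ)) ]⁻¹
Σ = a^0/0! + a^1/1! + a^2/2! + a^3/3! = 1.0000 + 3.1449 + 4.9453 + 5.1842 = 14.2744
a^4/(4!(1-ρ)) = 97.8234/(24 × 0.213768) = 19.0673
P₀ = 1/(14.2744 + 19.0673) = 0.02999
Lq = P₀·a^4·ρ / (4!(1-ρ)²) = 0.0299925 × 97.8234 × 0.786232 / (24 × 0.0456968) = 2.1033
Wq = Lq/λ = 2.1033/21.7 = 0.09693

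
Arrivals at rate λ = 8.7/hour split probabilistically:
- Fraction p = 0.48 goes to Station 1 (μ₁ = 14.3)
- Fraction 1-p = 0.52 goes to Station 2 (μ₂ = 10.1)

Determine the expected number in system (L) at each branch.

Effective rates: λ₁ = 8.7×0.48 = 4.176, λ₂ = 8.7×0.52 = 4.524
Station 1: ρ₁ = 4.176/14.3 = 0.29203, L₁ = ρ₁/(1-ρ₁) = 0.29203/(1-0.29203) = 0.4125
Station 2: ρ₂ = 4.524/10.1 = 0.4479, L₂ = ρ₂/(1-ρ₂) = 0.4479/(1-0.4479) = 0.8113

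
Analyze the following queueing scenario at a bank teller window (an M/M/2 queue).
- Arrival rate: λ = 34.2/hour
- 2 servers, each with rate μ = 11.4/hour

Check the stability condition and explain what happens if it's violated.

Stability requires ρ = λ/(cμ) < 1
ρ = 34.2/(2 × 11.4) = 34.2/22.80 = 1.5000
Since 1.5000 ≥ 1, the system is UNSTABLE.
Need c > λ/μ = 34.2/11.4 = 3.00.
Minimum servers needed: c = 4.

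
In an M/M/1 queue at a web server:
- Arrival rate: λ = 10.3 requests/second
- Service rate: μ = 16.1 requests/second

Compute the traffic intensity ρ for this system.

Server utilization: ρ = λ/μ
ρ = 10.3/16.1 = 0.6398
The server is busy 63.98% of the time.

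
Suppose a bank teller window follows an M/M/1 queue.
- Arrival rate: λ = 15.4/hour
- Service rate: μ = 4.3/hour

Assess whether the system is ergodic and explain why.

Stability requires ρ = λ/(cμ) < 1
ρ = 15.4/(1 × 4.3) = 15.4/4.30 = 3.5814
Since 3.5814 ≥ 1, the system is UNSTABLE.
Queue grows without bound. Need μ > λ = 15.4.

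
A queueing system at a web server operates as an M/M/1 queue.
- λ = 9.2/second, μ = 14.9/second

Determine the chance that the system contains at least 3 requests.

ρ = λ/μ = 9.2/14.9 = 0.61745
P(N ≥ n) = ρⁿ
P(N ≥ 3) = 0.61745^3
P(N ≥ 3) = 0.2354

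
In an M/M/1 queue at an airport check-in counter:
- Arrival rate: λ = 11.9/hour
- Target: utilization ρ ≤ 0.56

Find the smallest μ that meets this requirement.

ρ = λ/μ, so μ = λ/ρ
μ ≥ 11.9/0.56 = 21.2500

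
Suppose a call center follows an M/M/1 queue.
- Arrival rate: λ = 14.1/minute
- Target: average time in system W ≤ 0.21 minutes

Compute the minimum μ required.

For M/M/1: W = 1/(μ-λ)
Need W ≤ 0.21, so 1/(μ-λ) ≤ 0.21
μ - λ ≥ 1/0.21 = 4.7619
μ ≥ 14.1 + 4.7619 = 18.8619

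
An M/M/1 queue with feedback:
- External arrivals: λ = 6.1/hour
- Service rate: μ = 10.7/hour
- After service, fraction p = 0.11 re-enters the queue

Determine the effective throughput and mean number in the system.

Effective arrival rate: λ_eff = λ/(1-p) = 6.1/(1-0.11) = 6.1/0.89 = 6.85393
ρ = λ_eff/μ = 6.85393/10.7 = 0.640554
L = ρ/(1-ρ) = 0.640554/(1-0.640554) = 1.7821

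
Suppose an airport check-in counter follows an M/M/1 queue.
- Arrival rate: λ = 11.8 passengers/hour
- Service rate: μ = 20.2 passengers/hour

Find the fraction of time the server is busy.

Server utilization: ρ = λ/μ
ρ = 11.8/20.2 = 0.5842
The server is busy 58.42% of the time.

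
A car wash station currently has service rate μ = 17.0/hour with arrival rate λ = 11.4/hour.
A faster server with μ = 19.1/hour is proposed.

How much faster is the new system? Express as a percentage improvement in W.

System 1: ρ₁ = 11.4/17.0 = 0.6706, W₁ = 1/(17.0-11.4) = 0.1786
System 2: ρ₂ = 11.4/19.1 = 0.5969, W₂ = 1/(19.1-11.4) = 0.1299
Improvement: (W₁-W₂)/W₁ = (0.1786-0.1299)/0.1786 = 27.27%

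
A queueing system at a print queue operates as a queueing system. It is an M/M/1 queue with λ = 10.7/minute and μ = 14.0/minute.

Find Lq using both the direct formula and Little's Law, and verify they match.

Method 1 (direct): Lq = λ²/(μ(μ-λ)) = 114.49/(14.0 × 3.30) = 2.4781

Method 2 (Little's Law):
W = 1/(μ-λ) = 1/3.30 = 0.3030
Wq = W - 1/μ = 0.3030 - 0.07143 = 0.2316
Lq = λWq = 10.7 × 0.2316 = 2.4781 ✔ (matches Method 1)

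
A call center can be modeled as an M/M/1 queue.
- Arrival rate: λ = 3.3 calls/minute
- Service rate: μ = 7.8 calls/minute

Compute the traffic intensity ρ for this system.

Server utilization: ρ = λ/μ
ρ = 3.3/7.8 = 0.4231
The server is busy 42.31% of the time.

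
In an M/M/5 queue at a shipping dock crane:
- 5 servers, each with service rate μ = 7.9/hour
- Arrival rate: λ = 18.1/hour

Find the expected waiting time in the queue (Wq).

Traffic intensity: ρ = λ/(cμ) = 18.1/(5×7.9) = 0.4582
Since ρ = 0.4582 < 1, system is stable.
Offered load a = λ/μ = cρ = 18.1/7.9 = 2.2911
P₀ = [ Σₙ₌₀^4 aⁿ/n! + a^5/(5!(1-ρ)) ]⁻¹
Σ = a^0/0! + a^1/1! + a^2/2! + a^3/3! + a^4/4! = 1.0000 + 2.2911 + 2.6247 + 2.0045 + 1.1481 = 9.0684
a^5/(5!(1-ρ)) = 63.1331/(120 × 0.54177) = 0.9711
P₀ = 1/(9.0684 + 0.9711) = 0.09961
Lq = P₀·a^5·ρ / (5!(1-ρ)²) = 0.09961 × 63.1331 × 0.4582 / (120 × 0.2935) = 0.08181
Wq = Lq/λ = 0.08181/18.1 = 0.004520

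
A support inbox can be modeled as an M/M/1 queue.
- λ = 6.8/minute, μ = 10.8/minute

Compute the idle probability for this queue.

ρ = λ/μ = 6.8/10.8 = 0.6296
P(0) = 1 - ρ = 1 - 0.6296 = 0.3704
The server is idle 37.04% of the time.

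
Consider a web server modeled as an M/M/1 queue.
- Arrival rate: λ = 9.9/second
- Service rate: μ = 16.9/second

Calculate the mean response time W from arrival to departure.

First, compute utilization: ρ = λ/μ = 9.9/16.9 = 0.5858
For M/M/1: W = 1/(μ-λ)
W = 1/(16.9-9.9) = 1/7.00
W = 0.1429 seconds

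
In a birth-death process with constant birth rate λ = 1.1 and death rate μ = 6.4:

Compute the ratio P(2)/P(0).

For constant rates: P(n)/P(0) = (λ/μ)^n
P(2)/P(0) = (1.1/6.4)^2 = 0.17188^2 = 0.02954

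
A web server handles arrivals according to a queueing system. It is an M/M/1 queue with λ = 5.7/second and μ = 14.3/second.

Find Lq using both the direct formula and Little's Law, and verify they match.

Method 1 (direct): Lq = λ²/(μ(μ-λ)) = 32.49/(14.3 × 8.60) = 0.2642

Method 2 (Little's Law):
W = 1/(μ-λ) = 1/8.60 = 0.11628
Wq = W - 1/μ = 0.11628 - 0.069930 = 0.04635
Lq = λWq = 5.7 × 0.04635 = 0.2642 ✔ (matches Method 1)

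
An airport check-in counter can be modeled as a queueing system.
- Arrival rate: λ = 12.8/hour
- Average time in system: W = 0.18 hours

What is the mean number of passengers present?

Little's Law: L = λW
L = 12.8 × 0.18 = 2.3040 passengers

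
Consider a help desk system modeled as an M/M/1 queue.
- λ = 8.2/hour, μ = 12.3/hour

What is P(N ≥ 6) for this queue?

ρ = λ/μ = 8.2/12.3 = 0.66667
P(N ≥ n) = ρⁿ
P(N ≥ 6) = 0.66667^6
P(N ≥ 6) = 0.08779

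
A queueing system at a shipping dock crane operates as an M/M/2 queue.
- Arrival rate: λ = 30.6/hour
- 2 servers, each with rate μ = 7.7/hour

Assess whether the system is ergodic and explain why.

Stability requires ρ = λ/(cμ) < 1
ρ = 30.6/(2 × 7.7) = 30.6/15.40 = 1.9870
Since 1.9870 ≥ 1, the system is UNSTABLE.
Need c > λ/μ = 30.6/7.7 = 3.97.
Minimum servers needed: c = 4.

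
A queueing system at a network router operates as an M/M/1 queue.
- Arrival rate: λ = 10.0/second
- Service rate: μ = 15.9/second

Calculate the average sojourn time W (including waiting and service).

First, compute utilization: ρ = λ/μ = 10.0/15.9 = 0.6289
For M/M/1: W = 1/(μ-λ)
W = 1/(15.9-10.0) = 1/5.90
W = 0.1695 seconds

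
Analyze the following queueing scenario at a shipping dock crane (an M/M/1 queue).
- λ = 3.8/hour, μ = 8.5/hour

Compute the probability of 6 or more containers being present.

ρ = λ/μ = 3.8/8.5 = 0.447059
P(N ≥ n) = ρⁿ
P(N ≥ 6) = 0.447059^6
P(N ≥ 6) = 0.007983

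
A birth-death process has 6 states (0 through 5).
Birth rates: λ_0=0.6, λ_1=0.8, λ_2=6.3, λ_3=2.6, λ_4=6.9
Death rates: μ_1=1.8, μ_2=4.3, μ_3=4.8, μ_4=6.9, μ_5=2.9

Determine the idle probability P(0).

Ratios P(n)/P(0) = (λ₀···λₙ₋₁)/(μ₁···μₙ):
P(1)/P(0) = (0.6)/(1.8) = 0.3333
P(2)/P(0) = (0.6×0.8)/(1.8×4.3) = 0.06202
P(3)/P(0) = (0.6×0.8×6.3)/(1.8×4.3×4.8) = 0.08140
P(4)/P(0) = (0.6×0.8×6.3×2.6)/(1.8×4.3×4.8×6.9) = 0.03067
P(5)/P(0) = (0.6×0.8×6.3×2.6×6.9)/(1.8×4.3×4.8×6.9×2.9) = 0.07298

Normalization: ∑ P(n) = 1
P(0) × (1.0000 + 0.3333 + 0.06202 + 0.08140 + 0.03067 + 0.07298) = 1
P(0) × 1.5804 = 1
P(0) = 1/1.5804 = 0.6328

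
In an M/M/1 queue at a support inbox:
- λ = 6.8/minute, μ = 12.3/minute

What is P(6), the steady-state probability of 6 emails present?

ρ = λ/μ = 6.8/12.3 = 0.55285
P(n) = (1-ρ)ρⁿ
P(6) = (1-0.55285) × 0.55285^6
P(6) = 0.4472 × 0.02855
P(6) = 0.01277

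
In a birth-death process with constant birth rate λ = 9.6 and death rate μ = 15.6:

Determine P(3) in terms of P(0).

For constant rates: P(n)/P(0) = (λ/μ)^n
P(3)/P(0) = (9.6/15.6)^3 = 0.61538^3 = 0.2330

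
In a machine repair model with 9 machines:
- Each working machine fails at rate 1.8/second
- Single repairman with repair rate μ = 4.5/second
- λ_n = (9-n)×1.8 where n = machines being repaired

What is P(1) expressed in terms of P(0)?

P(1)/P(0) = ∏_{i=0}^{1-1} λ_i/μ_{i+1}
= (9-0)×1.8/4.5
= 3.6000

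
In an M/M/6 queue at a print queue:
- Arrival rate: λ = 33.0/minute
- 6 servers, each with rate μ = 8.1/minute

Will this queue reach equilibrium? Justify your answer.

Stability requires ρ = λ/(cμ) < 1
ρ = 33.0/(6 × 8.1) = 33.0/48.60 = 0.6790
Since 0.6790 < 1, the system is STABLE.
The servers are busy 67.90% of the time.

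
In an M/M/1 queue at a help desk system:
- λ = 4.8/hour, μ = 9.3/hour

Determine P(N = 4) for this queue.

ρ = λ/μ = 4.8/9.3 = 0.51613
P(n) = (1-ρ)ρⁿ
P(4) = (1-0.51613) × 0.51613^4
P(4) = 0.4839 × 0.07096
P(4) = 0.03434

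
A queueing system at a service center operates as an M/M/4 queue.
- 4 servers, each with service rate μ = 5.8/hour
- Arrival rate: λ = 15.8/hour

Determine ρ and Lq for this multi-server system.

Traffic intensity: ρ = λ/(cμ) = 15.8/(4×5.8) = 0.6810
Since ρ = 0.6810 < 1, system is stable.
Offered load a = λ/μ = cρ = 15.8/5.8 = 2.7241
P₀ = [ Σₙ₌₀^3 aⁿ/n! + a^4/(4!(1-ρ)) ]⁻¹
Σ = a^0/0! + a^1/1! + a^2/2! + a^3/3! = 1.0000 + 2.7241 + 3.7105 + 3.3693 = 10.8039
a^4/(4!(1-ρ)) = 55.07016/(24 × 0.3189655) = 7.1939
P₀ = 1/(10.8039 + 7.1939) = 0.05556
Lq = P₀·a^4·ρ / (4!(1-ρ)²) = 0.055563 × 55.0702 × 0.68103 / (24 × 0.10174) = 0.8534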